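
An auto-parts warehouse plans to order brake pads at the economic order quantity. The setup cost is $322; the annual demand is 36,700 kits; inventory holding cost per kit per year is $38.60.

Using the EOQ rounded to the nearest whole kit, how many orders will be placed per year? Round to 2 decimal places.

46.93 orders per year

Optimal lot size Q* = (2 × 36,700 × $322 / $38.6)^½ ≈ 782.50 → Q = 782
Orders per year = D/Q = 36,700 / 782 = 46.931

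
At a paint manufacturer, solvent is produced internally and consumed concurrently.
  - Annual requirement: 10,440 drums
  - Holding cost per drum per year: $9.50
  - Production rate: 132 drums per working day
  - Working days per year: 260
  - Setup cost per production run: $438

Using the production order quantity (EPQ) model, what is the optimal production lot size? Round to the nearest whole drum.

1,176 drums

Daily demand d = 10,440/260 = 40.154; p = 132; 1 − d/p = 0.69580
EPQ = √(2DS / (H(1 − d/p)))
    = √(2 × 10,440 × 438 / (9.5 × 0.69580)) ≈ 1,176.24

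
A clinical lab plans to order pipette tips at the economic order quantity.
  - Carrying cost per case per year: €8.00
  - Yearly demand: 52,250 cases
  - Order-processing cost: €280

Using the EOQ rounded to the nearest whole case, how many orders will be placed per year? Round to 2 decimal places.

Optimal lot size Q* = (2 × 52,250 × €280 / €8)^½ ≈ 1,912.46 → Q = 1,912
Orders per year = D/Q = 52,250 / 1,912 = 27.327

27.33 orders per year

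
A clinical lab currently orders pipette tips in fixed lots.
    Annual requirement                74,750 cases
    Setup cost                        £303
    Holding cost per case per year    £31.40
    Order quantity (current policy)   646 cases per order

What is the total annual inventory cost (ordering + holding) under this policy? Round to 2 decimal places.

Annual ordering cost = (D/Q)·S = (74,750/646) × 303 = £35,060.76
Annual holding cost  = (Q/2)·H = (646/2) × 31.4 = £10,142.20
Total = £35,060.76 + £10,142.20 = £45,202.96

£45,202.96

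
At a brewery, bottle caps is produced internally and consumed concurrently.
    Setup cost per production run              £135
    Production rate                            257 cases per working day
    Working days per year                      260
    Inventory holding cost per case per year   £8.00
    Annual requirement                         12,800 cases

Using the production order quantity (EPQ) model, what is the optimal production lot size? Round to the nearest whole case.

d = 12,800/260 = 49.2308 cases/day;  effective holding cost H(1 − d/p) = 8·(1 − 49.2308/257) = 6.46752
Q* = √(2DS / H_eff) = √(2·12,800·135 / 6.46752) ≈ 731.00

731 cases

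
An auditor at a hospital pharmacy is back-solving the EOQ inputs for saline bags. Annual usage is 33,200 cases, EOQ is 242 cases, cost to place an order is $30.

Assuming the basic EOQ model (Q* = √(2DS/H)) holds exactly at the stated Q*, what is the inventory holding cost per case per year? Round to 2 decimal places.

EOQ relation: Q² = 2DS/H, so rearrange for the unknown.
H = 2DS / Q² = 2 × 33,200 × 30 / 242² = 34.0141

$34.01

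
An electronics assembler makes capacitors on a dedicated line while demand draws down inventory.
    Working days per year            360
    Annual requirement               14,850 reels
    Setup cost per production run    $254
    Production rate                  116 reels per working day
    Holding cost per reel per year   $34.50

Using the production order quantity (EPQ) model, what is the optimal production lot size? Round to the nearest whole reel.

583 reels

Daily demand d = 14,850/360 = 41.250; p = 116; 1 − d/p = 0.64440
EPQ = √(2DS / (H(1 − d/p)))
    = √(2 × 14,850 × 254 / (34.5 × 0.64440)) ≈ 582.52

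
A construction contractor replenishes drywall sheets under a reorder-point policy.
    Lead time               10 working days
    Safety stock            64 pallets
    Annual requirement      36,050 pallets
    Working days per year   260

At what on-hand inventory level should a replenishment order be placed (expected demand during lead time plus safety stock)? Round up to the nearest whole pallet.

Daily demand d = 36,050 / 260 = 138.654 pallets/day
Demand during lead time = 138.654 × 10 = 1,386.54
Reorder point = 1,386.54 + 64 = 1,450.54 → round up

1,451 pallets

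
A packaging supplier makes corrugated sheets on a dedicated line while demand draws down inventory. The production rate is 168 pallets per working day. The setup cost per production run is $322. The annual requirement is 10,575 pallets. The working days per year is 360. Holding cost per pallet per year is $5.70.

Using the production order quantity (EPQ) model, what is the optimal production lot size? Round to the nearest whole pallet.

Daily demand d = 10,575/360 = 29.375; p = 168; 1 − d/p = 0.82515
EPQ = √(2DS / (H(1 − d/p)))
    = √(2 × 10,575 × 322 / (5.7 × 0.82515)) ≈ 1,203.32

1,203 pallets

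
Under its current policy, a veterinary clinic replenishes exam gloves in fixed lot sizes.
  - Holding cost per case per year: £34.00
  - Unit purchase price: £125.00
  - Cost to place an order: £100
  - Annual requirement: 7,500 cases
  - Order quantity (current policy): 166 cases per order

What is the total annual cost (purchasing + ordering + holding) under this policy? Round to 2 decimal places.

Annual ordering cost = (D/Q)·S = (7,500/166) × 100 = £4,518.07
Annual holding cost  = (Q/2)·H = (166/2) × 34 = £2,822.00
Purchase cost = D·C = 7,500 × 125 = £937,500.00
Total = £4,518.07 + £2,822.00 + £937,500.00 = £944,840.07

£944,840.07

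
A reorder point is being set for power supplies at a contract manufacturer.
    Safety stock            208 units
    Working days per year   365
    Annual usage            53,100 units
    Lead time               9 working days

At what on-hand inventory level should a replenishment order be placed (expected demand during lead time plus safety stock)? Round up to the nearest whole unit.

1,518 units

Daily demand d = 53,100 / 365 = 145.479 units/day
Demand during lead time = 145.479 × 9 = 1,309.32
Reorder point = 1,309.32 + 208 = 1,517.32 → round up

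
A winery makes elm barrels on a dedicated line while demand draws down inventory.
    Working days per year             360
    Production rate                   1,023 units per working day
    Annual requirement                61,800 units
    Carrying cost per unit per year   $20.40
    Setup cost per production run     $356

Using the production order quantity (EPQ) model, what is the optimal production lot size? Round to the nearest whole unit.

1,610 units

d = 61,800/360 = 171.6667 units/day;  effective holding cost H(1 − d/p) = 20.4·(1 − 171.6667/1023) = 16.97674
Q* = √(2DS / H_eff) = √(2·61,800·356 / 16.97674) ≈ 1,609.93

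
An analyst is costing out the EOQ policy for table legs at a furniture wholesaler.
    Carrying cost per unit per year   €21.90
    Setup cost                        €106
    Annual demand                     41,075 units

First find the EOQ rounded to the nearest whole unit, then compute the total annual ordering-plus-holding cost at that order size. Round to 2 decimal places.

Q* = √(2·D·S / H) = √(2·41,075·106 / 21.9) = √397,621.0 ≈ 630.57 → Q = 631 units
Annual ordering cost = (D/Q)·S = (41,075/631) × 106 = €6,900.08
Annual holding cost  = (Q/2)·H = (631/2) × 21.9 = €6,909.45
Total = €6,900.08 + €6,909.45 = €13,809.53

€13,809.53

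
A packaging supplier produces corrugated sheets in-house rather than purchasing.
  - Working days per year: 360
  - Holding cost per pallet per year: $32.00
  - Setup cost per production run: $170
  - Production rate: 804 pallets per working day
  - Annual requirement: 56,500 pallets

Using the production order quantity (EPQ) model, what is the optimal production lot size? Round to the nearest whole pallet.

d = 56,500/360 = 156.9444 pallets/day;  effective holding cost H(1 − d/p) = 32·(1 − 156.9444/804) = 25.75345
Q* = √(2DS / H_eff) = √(2·56,500·170 / 25.75345) ≈ 863.67

864 pallets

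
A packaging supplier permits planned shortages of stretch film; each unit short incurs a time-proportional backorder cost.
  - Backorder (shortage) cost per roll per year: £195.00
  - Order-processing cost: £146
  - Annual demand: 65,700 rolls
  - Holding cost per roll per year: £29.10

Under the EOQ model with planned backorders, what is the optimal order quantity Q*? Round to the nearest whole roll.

870 rolls

Q* = √(2DS/H) · √((H + b)/b)
   = √(2 × 65,700 × 146 / 29.1) · √((29.1 + 195) / 195)
   = 811.947 × 1.0720 ≈ 870.42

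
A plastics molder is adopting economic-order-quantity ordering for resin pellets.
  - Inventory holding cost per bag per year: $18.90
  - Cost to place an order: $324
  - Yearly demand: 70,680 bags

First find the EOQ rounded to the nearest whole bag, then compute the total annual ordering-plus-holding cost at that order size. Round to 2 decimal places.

$29,421.63

Q* = √(2·D·S / H) = √(2·70,680·324 / 18.9) = √2,423,314.3 ≈ 1,556.70 → Q = 1,557 bags
Orders/yr = 70,680/1,557 = 45.395; ordering cost = 45.395 × $324 = $14,707.98
Average inventory = 1,557/2 = 778.5; holding cost = 778.5 × $18.9 = $14,713.65
Total = $14,707.98 + $14,713.65 = $29,421.63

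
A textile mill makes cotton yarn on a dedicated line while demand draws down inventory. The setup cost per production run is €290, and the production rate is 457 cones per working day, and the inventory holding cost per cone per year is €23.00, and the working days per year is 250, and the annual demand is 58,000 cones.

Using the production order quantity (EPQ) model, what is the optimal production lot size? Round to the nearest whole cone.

1,724 cones

d = 58,000/250 = 232.0000 cones/day;  effective holding cost H(1 − d/p) = 23·(1 − 232.0000/457) = 11.32385
Q* = √(2DS / H_eff) = √(2·58,000·290 / 11.32385) ≈ 1,723.58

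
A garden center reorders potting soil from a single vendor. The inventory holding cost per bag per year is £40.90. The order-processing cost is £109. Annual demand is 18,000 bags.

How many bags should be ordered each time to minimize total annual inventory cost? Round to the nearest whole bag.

Q* = √(2·D·S / H) = √(2·18,000·109 / 40.9) = √95,941.3 ≈ 309.74

310 bags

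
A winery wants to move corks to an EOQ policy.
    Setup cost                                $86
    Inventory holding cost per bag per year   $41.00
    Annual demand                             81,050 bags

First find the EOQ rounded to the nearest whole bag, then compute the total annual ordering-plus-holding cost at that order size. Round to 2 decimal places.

$23,907.42

2DS/H = 2·81,050·86/41 = 340,014.63
EOQ = √340,014.63 ≈ 583.11 → Q = 583 bags
Annual ordering cost = (D/Q)·S = (81,050/583) × 86 = $11,955.92
Annual holding cost  = (Q/2)·H = (583/2) × 41 = $11,951.50
Total = $11,955.92 + $11,951.50 = $23,907.42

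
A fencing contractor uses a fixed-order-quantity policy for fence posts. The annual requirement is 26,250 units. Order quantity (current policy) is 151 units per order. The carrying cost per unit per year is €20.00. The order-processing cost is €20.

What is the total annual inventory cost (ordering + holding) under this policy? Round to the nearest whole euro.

Annual ordering cost = (D/Q)·S = (26,250/151) × 20 = €3,476.82
Annual holding cost  = (Q/2)·H = (151/2) × 20 = €1,510.00
Total = €3,476.82 + €1,510.00 = €4,986.82

€4,987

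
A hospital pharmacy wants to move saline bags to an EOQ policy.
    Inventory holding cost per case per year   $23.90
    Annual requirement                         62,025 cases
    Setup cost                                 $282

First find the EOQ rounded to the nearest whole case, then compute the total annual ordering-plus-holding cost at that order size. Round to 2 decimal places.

$28,914.91

EOQ = √(2DS/H) = √(2 × 62,025 × 282 / 23.9)
    = √(1,463,686.19) ≈ 1,209.83 → Q = 1,210 cases
Annual ordering cost = (D/Q)·S = (62,025/1,210) × 282 = $14,455.41
Annual holding cost  = (Q/2)·H = (1,210/2) × 23.9 = $14,459.50
Total = $14,455.41 + $14,459.50 = $28,914.91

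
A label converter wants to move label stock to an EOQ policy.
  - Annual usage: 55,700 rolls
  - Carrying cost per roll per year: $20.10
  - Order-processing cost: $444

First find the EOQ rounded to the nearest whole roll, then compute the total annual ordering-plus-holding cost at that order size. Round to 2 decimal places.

Q* = √(2·D·S / H) = √(2·55,700·444 / 20.1) = √2,460,776.1 ≈ 1,568.69 → Q = 1,569 rolls
Orders/yr = 55,700/1,569 = 35.500; ordering cost = 35.500 × $444 = $15,762.14
Average inventory = 1,569/2 = 784.5; holding cost = 784.5 × $20.1 = $15,768.45
Total = $15,762.14 + $15,768.45 = $31,530.59

$31,530.59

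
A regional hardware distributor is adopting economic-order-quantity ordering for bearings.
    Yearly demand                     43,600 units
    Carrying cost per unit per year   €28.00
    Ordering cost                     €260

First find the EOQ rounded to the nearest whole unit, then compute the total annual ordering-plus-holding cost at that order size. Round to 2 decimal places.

€25,195.56

Q* = √(2·D·S / H) = √(2·43,600·260 / 28) = √809,714.3 ≈ 899.84 → Q = 900 units
Annual ordering cost = (D/Q)·S = (43,600/900) × 260 = €12,595.56
Annual holding cost  = (Q/2)·H = (900/2) × 28 = €12,600.00
Total = €12,595.56 + €12,600.00 = €25,195.56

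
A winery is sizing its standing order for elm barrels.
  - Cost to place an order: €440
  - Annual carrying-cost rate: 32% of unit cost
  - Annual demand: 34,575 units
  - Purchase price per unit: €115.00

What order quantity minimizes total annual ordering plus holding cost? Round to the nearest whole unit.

909 units

Carrying cost H = €115 × 32% = €36.8000/unit/yr
Optimal lot size Q* = (2 × 34,575 × €440 / €36.8)^½ ≈ 909.28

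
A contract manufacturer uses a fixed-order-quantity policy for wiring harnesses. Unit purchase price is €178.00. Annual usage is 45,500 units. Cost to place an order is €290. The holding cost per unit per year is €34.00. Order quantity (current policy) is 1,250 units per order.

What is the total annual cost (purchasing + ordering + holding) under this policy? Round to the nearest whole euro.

€8,130,806

Orders/yr = 45,500/1,250 = 36.400; ordering cost = 36.400 × €290 = €10,556.00
Average inventory = 1,250/2 = 625; holding cost = 625 × €34 = €21,250.00
Purchase cost = D·C = 45,500 × 178 = €8,099,000.00
Total = €10,556.00 + €21,250.00 + €8,099,000.00 = €8,130,806.00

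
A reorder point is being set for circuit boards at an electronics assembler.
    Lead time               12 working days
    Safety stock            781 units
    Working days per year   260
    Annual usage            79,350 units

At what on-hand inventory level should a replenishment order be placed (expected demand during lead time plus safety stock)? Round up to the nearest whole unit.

Daily demand d = 79,350 / 260 = 305.192 units/day
Demand during lead time = 305.192 × 12 = 3,662.31
Reorder point = 3,662.31 + 781 = 4,443.31 → round up

4,444 units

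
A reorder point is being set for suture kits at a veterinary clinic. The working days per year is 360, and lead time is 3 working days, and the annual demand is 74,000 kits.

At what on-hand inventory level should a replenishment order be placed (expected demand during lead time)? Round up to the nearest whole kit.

617 kits

Daily demand d = 74,000 / 360 = 205.556 kits/day
Demand during lead time = 205.556 × 3 = 616.67
Reorder point = 616.67 → round up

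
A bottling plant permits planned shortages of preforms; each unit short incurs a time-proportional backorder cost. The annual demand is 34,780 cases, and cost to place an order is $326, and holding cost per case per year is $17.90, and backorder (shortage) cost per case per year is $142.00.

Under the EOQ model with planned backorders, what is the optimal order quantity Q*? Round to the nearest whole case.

1,194 cases

Q* = √(2DS/H) · √((H + b)/b)
   = √(2 × 34,780 × 326 / 17.9) · √((17.9 + 142) / 142)
   = 1,125.543 × 1.0612 ≈ 1,194.38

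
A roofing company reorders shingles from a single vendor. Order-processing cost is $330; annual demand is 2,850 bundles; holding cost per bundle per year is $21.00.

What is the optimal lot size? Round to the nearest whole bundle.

Q* = √(2·D·S / H) = √(2·2,850·330 / 21) = √89,571.4 ≈ 299.28

299 bundles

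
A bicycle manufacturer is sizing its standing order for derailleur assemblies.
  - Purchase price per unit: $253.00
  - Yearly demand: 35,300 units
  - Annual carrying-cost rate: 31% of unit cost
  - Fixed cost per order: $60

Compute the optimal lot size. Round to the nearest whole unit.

232 units

Carrying cost H = $253 × 31% = $78.4300/unit/yr
EOQ = √(2DS/H) = √(2 × 35,300 × 60 / 78.43)
    = √(54,009.95) ≈ 232.40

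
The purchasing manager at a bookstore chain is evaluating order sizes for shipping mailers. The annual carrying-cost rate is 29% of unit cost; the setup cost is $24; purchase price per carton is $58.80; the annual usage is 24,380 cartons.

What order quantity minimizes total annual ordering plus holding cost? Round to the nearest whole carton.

262 cartons

Holding cost per carton per year: H = 29% × $58.8 = $17.0520
EOQ = √(2DS/H) = √(2 × 24,380 × 24 / 17.052)
    = √(68,627.73) ≈ 261.97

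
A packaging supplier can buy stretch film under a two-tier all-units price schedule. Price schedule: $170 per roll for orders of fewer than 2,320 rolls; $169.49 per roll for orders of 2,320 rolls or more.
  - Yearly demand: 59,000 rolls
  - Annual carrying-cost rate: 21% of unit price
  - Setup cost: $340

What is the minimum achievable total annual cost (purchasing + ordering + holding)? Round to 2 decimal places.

H₁ = 21%×$170 = $35.7000;  H₂ = 21%×$169.49 = $35.5929
EOQ₁ = √(2×59,000×340/35.7000) = 1,060.10  (< 2,320, feasible at tier 1)
EOQ₂ = √(2×59,000×340/35.5929) = 1,061.69  (< 2,320 → use Q = 2,320 at tier-2 price)
TC(tier 1 (EOQ₁), Q≈1,060.1) = $10,067,845.53
TC(tier 2, Q≈2,320.0) = $10,049,844.32
Minimum at tier 2: $10,049,844.32

$10,049,844.32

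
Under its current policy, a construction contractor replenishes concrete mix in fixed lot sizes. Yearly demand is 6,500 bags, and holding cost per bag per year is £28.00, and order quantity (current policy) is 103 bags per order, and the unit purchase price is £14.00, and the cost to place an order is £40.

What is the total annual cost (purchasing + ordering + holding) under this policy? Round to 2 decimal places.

£94,966.27

Ordering: D/Q × S = 6,500/103 × £40 = £2,524.27
Holding:  Q/2 × H = 103/2 × £28 = £1,442.00
Purchase cost = D·C = 6,500 × 14 = £91,000.00
Total = £2,524.27 + £1,442.00 + £91,000.00 = £94,966.27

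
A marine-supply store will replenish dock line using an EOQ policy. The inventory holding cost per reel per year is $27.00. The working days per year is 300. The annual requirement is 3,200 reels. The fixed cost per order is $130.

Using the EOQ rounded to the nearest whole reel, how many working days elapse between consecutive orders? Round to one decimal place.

Optimal lot size Q* = (2 × 3,200 × $130 / $27)^½ ≈ 175.54 → Q = 176 reels
Days between orders = 300 / (D/Q) = 300 / 18.182 ≈ 16.500

16.5 days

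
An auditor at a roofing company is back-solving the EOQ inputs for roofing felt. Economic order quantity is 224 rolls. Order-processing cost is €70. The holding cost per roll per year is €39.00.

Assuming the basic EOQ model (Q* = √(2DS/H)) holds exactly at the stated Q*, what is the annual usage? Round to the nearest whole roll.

Since Q* = (2DS/H)^½, squaring gives Q*²·H = 2DS.
D = Q²H / (2S) = 224² × 39 / (2 × 70) = 13,977.60

13,978 rolls per year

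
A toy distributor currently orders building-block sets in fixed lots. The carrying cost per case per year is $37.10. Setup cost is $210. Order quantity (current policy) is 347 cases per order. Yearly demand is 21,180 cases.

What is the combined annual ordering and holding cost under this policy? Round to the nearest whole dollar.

Ordering: D/Q × S = 21,180/347 × $210 = $12,817.87
Holding:  Q/2 × H = 347/2 × $37.1 = $6,436.85
Total = $12,817.87 + $6,436.85 = $19,254.72

$19,255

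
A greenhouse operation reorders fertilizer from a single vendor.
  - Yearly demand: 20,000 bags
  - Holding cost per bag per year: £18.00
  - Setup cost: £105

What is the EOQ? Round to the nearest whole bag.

EOQ = √(2DS/H) = √(2 × 20,000 × 105 / 18)
    = √(233,333.33) ≈ 483.05

483 bags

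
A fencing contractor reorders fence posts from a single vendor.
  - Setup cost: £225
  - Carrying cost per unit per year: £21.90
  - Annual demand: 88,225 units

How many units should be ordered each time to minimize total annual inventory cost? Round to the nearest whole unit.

EOQ = √(2DS/H) = √(2 × 88,225 × 225 / 21.9)
    = √(1,812,842.47) ≈ 1,346.42

1,346 units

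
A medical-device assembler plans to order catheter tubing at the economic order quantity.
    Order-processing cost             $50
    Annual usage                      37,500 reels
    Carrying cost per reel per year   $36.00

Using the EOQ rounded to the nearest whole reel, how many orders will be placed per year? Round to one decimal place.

2DS/H = 2·37,500·50/36 = 104,166.67
EOQ = √104,166.67 ≈ 322.75 → Q = 323
Orders per year = D/Q = 37,500 / 323 = 116.099

116.1 orders per year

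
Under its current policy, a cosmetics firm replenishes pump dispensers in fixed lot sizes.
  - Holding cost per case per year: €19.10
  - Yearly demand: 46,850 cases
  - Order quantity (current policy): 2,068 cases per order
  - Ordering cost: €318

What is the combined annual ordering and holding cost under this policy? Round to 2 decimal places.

Annual ordering cost = (D/Q)·S = (46,850/2,068) × 318 = €7,204.21
Annual holding cost  = (Q/2)·H = (2,068/2) × 19.1 = €19,749.40
Total = €7,204.21 + €19,749.40 = €26,953.61

€26,953.61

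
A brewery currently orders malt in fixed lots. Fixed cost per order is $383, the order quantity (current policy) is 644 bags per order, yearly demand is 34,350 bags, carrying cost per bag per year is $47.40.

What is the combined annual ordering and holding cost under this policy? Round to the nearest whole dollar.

$35,691

Ordering: D/Q × S = 34,350/644 × $383 = $20,428.65
Holding:  Q/2 × H = 644/2 × $47.4 = $15,262.80
Total = $20,428.65 + $15,262.80 = $35,691.45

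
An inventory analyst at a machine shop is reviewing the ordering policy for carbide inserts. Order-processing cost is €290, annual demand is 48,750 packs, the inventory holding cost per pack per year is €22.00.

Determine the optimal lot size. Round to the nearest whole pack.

1,134 packs

2DS/H = 2·48,750·290/22 = 1,285,227.27
EOQ = √1,285,227.27 ≈ 1,133.68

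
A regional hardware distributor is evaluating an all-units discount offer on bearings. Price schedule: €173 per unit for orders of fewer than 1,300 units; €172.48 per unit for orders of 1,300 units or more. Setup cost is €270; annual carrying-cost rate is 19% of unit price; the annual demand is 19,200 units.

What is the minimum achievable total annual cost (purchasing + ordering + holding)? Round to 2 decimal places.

H₁ = 19%×€173 = €32.8700;  H₂ = 19%×€172.48 = €32.7712
EOQ₁ = √(2×19,200×270/32.8700) = 561.63  (< 1,300, feasible at tier 1)
EOQ₂ = √(2×19,200×270/32.7712) = 562.47  (< 1,300 → use Q = 1,300 at tier-2 price)
TC(tier 1 (EOQ₁), Q≈561.6) = €3,340,060.67
TC(tier 2, Q≈1,300.0) = €3,336,904.97
Minimum at tier 2: €3,336,904.97

€3,336,904.97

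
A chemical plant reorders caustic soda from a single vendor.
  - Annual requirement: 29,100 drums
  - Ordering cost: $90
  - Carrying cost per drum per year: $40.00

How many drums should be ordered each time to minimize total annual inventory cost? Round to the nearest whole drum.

Q* = √(2·D·S / H) = √(2·29,100·90 / 40) = √130,950.0 ≈ 361.87

362 drums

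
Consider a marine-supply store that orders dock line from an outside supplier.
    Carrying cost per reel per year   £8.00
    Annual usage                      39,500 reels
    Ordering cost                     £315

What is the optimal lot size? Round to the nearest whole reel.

1,764 reels

EOQ = √(2DS/H) = √(2 × 39,500 × 315 / 8)
    = √(3,110,625.00) ≈ 1,763.70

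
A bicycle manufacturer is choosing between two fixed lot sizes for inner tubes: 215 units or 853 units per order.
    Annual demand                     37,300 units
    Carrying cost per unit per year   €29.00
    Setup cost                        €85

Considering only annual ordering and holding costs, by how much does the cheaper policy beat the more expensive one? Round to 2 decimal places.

For each Q, cost = (D/Q)·S + (Q/2)·H.
TC(215) = (37,300/215)×85 + (215/2)×29 = €17,864.01
TC(853) = (37,300/853)×85 + (853/2)×29 = €16,085.38
|ΔTC| = |€17,864.01 − €16,085.38| = €1,778.63

€1,778.63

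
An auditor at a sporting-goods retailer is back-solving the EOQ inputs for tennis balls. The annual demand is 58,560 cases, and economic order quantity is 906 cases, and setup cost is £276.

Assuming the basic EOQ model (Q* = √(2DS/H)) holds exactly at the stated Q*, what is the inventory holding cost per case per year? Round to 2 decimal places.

From Q* = √(2DS/H) ⇒ Q*² = 2DS/H.
H = 2DS / Q² = 2 × 58,560 × 276 / 906² = 39.3807

£39.38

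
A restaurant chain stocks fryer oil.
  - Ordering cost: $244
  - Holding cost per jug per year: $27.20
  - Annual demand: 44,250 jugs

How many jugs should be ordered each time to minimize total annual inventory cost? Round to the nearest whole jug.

2DS/H = 2·44,250·244/27.2 = 793,897.06
EOQ = √793,897.06 ≈ 891.01

891 jugs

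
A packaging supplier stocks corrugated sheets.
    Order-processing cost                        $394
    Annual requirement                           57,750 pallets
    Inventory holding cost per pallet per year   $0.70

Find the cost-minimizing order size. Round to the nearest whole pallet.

8,063 pallets

Q* = √(2·D·S / H) = √(2·57,750·394 / 0.7) = √65,010,000.0 ≈ 8,062.88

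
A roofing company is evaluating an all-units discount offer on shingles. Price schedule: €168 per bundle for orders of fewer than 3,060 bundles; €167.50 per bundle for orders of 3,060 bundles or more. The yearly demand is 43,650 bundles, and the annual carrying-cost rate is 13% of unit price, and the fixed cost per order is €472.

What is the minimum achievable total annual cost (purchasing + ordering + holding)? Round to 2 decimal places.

H₁ = 13%×€168 = €21.8400;  H₂ = 13%×€167.50 = €21.7750
EOQ₁ = √(2×43,650×472/21.8400) = 1,373.57  (< 3,060, feasible at tier 1)
EOQ₂ = √(2×43,650×472/21.7750) = 1,375.62  (< 3,060 → use Q = 3,060 at tier-2 price)
TC(tier 1 (EOQ₁), Q≈1,373.6) = €7,363,198.84
TC(tier 2, Q≈3,060.0) = €7,351,423.69
Minimum at tier 2: €7,351,423.69

€7,351,423.69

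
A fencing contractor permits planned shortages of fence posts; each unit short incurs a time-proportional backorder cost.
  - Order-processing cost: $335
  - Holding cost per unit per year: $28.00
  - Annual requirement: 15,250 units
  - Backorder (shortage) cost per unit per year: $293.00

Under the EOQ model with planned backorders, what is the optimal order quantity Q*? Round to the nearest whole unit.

Q* = √(2DS/H) · √((H + b)/b)
   = √(2 × 15,250 × 335 / 28) · √((28 + 293) / 293)
   = 604.078 × 1.0467 ≈ 632.28

632 units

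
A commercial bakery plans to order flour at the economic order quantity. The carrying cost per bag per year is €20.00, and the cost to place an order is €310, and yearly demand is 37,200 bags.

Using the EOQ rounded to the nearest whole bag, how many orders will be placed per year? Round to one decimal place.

Q* = √(2·D·S / H) = √(2·37,200·310 / 20) = √1,153,200.0 ≈ 1,073.87 → Q = 1,074
N = D/Q = 37,200/1,074 ≈ 34.637 orders/yr

34.6 orders per year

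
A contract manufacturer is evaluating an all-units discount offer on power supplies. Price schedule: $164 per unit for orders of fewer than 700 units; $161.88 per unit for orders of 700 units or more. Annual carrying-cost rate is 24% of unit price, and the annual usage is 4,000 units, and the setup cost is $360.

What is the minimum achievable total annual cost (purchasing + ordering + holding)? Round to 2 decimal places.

H₁ = 24%×$164 = $39.3600;  H₂ = 24%×$161.88 = $38.8512
EOQ₁ = √(2×4,000×360/39.3600) = 270.50  (< 700, feasible at tier 1)
EOQ₂ = √(2×4,000×360/38.8512) = 272.27  (< 700 → use Q = 700 at tier-2 price)
TC(tier 1 (EOQ₁), Q≈270.5) = $666,646.92
TC(tier 2, Q≈700.0) = $663,175.06
Minimum at tier 2: $663,175.06

$663,175.06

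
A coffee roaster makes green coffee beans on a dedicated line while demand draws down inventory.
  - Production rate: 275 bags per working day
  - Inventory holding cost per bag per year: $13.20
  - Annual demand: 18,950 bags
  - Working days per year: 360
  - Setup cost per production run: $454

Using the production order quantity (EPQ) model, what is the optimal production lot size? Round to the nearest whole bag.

Daily demand d = 18,950/360 = 52.639; p = 275; 1 − d/p = 0.80859
EPQ = √(2DS / (H(1 − d/p)))
    = √(2 × 18,950 × 454 / (13.2 × 0.80859)) ≈ 1,269.69

1,270 bags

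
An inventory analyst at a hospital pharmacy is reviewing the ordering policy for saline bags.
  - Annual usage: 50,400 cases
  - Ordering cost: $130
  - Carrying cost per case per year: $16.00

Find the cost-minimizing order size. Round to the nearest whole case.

Optimal lot size Q* = (2 × 50,400 × $130 / $16)^½ ≈ 904.99

905 cases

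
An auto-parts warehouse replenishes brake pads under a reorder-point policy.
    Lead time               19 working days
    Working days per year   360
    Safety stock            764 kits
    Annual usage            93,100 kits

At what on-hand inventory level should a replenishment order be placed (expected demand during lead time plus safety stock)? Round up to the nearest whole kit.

5,678 kits

Daily demand d = 93,100 / 360 = 258.611 kits/day
Demand during lead time = 258.611 × 19 = 4,913.61
Reorder point = 4,913.61 + 764 = 5,677.61 → round up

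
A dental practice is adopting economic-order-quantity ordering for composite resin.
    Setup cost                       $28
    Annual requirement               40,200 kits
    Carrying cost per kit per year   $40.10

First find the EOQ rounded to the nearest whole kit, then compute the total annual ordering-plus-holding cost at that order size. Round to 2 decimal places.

$9,501.22

EOQ = √(2DS/H) = √(2 × 40,200 × 28 / 40.1)
    = √(56,139.65) ≈ 236.94 → Q = 237 kits
Annual ordering cost = (D/Q)·S = (40,200/237) × 28 = $4,749.37
Annual holding cost  = (Q/2)·H = (237/2) × 40.1 = $4,751.85
Total = $4,749.37 + $4,751.85 = $9,501.22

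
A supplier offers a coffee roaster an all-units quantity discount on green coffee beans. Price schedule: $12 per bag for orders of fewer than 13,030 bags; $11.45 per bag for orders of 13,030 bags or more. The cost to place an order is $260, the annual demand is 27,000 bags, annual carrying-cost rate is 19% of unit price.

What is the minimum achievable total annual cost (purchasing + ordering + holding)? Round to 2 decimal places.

H₁ = 19%×$12 = $2.2800;  H₂ = 19%×$11.45 = $2.1755
EOQ₁ = √(2×27,000×260/2.2800) = 2,481.51  (< 13,030, feasible at tier 1)
EOQ₂ = √(2×27,000×260/2.1755) = 2,540.41  (< 13,030 → use Q = 13,030 at tier-2 price)
TC(tier 1 (EOQ₁), Q≈2,481.5) = $329,657.84
TC(tier 2, Q≈13,030.0) = $323,862.14
Minimum at tier 2: $323,862.14

$323,862.14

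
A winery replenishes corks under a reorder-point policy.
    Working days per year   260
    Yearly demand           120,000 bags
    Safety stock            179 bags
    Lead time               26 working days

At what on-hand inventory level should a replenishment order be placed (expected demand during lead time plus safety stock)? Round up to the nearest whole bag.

Daily demand d = 120,000 / 260 = 461.538 bags/day
Demand during lead time = 461.538 × 26 = 12,000.00
Reorder point = 12,000.00 + 179 = 12,179.00 → round up

12,179 bags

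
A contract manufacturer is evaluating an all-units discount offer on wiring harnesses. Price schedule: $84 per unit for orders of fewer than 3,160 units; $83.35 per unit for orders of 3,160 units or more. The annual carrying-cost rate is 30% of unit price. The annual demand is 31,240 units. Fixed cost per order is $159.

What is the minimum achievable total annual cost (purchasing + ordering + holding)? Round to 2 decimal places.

H₁ = 30%×$84 = $25.2000;  H₂ = 30%×$83.35 = $25.0050
EOQ₁ = √(2×31,240×159/25.2000) = 627.87  (< 3,160, feasible at tier 1)
EOQ₂ = √(2×31,240×159/25.0050) = 630.31  (< 3,160 → use Q = 3,160 at tier-2 price)
TC(tier 1 (EOQ₁), Q≈627.9) = $2,639,982.29
TC(tier 2, Q≈3,160.0) = $2,644,933.79
Minimum at tier 1 (EOQ₁): $2,639,982.29

$2,639,982.29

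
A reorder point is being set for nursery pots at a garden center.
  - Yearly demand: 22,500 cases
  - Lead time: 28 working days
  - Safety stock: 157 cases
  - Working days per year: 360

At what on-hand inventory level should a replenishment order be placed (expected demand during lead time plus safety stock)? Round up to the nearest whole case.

Daily demand d = 22,500 / 360 = 62.500 cases/day
Demand during lead time = 62.500 × 28 = 1,750.00
Reorder point = 1,750.00 + 157 = 1,907.00 → round up

1,907 cases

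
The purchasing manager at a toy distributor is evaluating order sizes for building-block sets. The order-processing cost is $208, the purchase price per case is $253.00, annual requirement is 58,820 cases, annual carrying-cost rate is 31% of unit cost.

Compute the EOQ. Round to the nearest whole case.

559 cases

Holding cost per case per year: H = 31% × $253 = $78.4300
2DS/H = 2·58,820·208/78.43 = 311,986.74
EOQ = √311,986.74 ≈ 558.56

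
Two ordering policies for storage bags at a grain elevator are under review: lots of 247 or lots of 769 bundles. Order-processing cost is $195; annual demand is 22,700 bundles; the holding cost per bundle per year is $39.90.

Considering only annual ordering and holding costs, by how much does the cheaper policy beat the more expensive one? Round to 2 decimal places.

$1,750.98

TC(Q) = (D/Q)S + (Q/2)H
TC(247) = (22,700/247)×195 + (247/2)×39.9 = $22,848.70
TC(769) = (22,700/769)×195 + (769/2)×39.9 = $21,097.73
|ΔTC| = |$22,848.70 − $21,097.73| = $1,750.98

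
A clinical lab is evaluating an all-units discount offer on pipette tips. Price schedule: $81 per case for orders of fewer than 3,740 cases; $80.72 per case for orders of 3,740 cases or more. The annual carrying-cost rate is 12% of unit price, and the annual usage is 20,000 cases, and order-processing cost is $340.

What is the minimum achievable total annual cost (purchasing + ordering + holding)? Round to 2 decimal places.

$1,631,497.48

H₁ = 12%×$81 = $9.7200;  H₂ = 12%×$80.72 = $9.6864
EOQ₁ = √(2×20,000×340/9.7200) = 1,182.87  (< 3,740, feasible at tier 1)
EOQ₂ = √(2×20,000×340/9.6864) = 1,184.92  (< 3,740 → use Q = 3,740 at tier-2 price)
TC(tier 1 (EOQ₁), Q≈1,182.9) = $1,631,497.48
TC(tier 2, Q≈3,740.0) = $1,634,331.75
Minimum at tier 1 (EOQ₁): $1,631,497.48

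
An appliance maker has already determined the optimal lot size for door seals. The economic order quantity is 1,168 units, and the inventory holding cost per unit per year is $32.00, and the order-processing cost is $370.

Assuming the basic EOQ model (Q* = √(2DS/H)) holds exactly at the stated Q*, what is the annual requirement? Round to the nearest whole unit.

Since Q* = (2DS/H)^½, squaring gives Q*²·H = 2DS.
D = Q²H / (2S) = 1,168² × 32 / (2 × 370) = 58,993.47

58,993 units per year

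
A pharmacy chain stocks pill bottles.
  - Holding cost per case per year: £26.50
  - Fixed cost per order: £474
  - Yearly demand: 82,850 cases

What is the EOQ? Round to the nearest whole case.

1,722 cases

Q* = √(2·D·S / H) = √(2·82,850·474 / 26.5) = √2,963,841.5 ≈ 1,721.58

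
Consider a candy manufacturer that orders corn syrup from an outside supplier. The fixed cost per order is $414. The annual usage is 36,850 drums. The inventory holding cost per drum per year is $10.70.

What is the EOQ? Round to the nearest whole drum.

1,689 drums

Optimal lot size Q* = (2 × 36,850 × $414 / $10.7)^½ ≈ 1,688.66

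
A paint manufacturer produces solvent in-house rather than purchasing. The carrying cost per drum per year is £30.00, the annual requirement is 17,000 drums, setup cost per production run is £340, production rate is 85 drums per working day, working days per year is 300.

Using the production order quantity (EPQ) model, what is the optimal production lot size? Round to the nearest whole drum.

1,075 drums

d = 17,000/300 = 56.6667 drums/day;  effective holding cost H(1 − d/p) = 30·(1 − 56.6667/85) = 10.00000
Q* = √(2DS / H_eff) = √(2·17,000·340 / 10.00000) ≈ 1,075.17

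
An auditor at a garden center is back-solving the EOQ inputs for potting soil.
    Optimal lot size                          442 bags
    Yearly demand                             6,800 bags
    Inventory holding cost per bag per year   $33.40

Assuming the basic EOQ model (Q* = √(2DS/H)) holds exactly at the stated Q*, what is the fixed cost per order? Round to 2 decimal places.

From Q* = √(2DS/H) ⇒ Q*² = 2DS/H.
S = Q²H / (2D) = 442² × 33.4 / (2 × 6,800) = 479.7910

$479.79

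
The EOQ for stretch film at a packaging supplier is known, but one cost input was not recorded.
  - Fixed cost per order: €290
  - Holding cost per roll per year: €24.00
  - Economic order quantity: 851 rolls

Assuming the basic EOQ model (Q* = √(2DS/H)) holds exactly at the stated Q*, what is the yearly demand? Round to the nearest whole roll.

29,967 rolls per year

EOQ relation: Q² = 2DS/H, so rearrange for the unknown.
D = Q²H / (2S) = 851² × 24 / (2 × 290) = 29,966.94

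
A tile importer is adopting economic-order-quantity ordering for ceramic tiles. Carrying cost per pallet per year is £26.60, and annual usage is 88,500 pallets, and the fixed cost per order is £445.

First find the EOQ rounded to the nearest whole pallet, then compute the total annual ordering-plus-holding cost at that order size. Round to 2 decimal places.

Q* = √(2·D·S / H) = √(2·88,500·445 / 26.6) = √2,961,090.2 ≈ 1,720.78 → Q = 1,721 pallets
Ordering: D/Q × S = 88,500/1,721 × £445 = £22,883.50
Holding:  Q/2 × H = 1,721/2 × £26.6 = £22,889.30
Total = £22,883.50 + £22,889.30 = £45,772.80

£45,772.80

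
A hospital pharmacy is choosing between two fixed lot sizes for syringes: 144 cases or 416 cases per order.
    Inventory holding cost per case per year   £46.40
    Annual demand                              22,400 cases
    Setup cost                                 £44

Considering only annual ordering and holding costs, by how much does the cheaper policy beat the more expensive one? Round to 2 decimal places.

Annual cost at Q: ordering D·S/Q plus holding Q·H/2.
TC(144) = (22,400/144)×44 + (144/2)×46.4 = £10,185.24
TC(416) = (22,400/416)×44 + (416/2)×46.4 = £12,020.43
|ΔTC| = |£10,185.24 − £12,020.43| = £1,835.19

£1,835.19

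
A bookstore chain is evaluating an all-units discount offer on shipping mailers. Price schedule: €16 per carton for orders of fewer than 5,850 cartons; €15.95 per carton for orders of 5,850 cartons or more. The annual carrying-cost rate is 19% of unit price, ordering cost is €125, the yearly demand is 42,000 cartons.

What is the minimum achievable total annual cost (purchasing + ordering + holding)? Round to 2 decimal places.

H₁ = 19%×€16 = €3.0400;  H₂ = 19%×€15.95 = €3.0305
EOQ₁ = √(2×42,000×125/3.0400) = 1,858.48  (< 5,850, feasible at tier 1)
EOQ₂ = √(2×42,000×125/3.0305) = 1,861.39  (< 5,850 → use Q = 5,850 at tier-2 price)
TC(tier 1 (EOQ₁), Q≈1,858.5) = €677,649.78
TC(tier 2, Q≈5,850.0) = €679,661.65
Minimum at tier 1 (EOQ₁): €677,649.78

€677,649.78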